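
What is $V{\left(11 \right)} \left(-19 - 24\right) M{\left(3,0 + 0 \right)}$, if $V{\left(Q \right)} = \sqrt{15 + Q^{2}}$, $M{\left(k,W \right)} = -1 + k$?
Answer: $- 172 \sqrt{34} \approx -1002.9$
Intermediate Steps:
$V{\left(11 \right)} \left(-19 - 24\right) M{\left(3,0 + 0 \right)} = \sqrt{15 + 11^{2}} \left(-19 - 24\right) \left(-1 + 3\right) = \sqrt{15 + 121} \left(\left(-43\right) 2\right) = \sqrt{136} \left(-86\right) = 2 \sqrt{34} \left(-86\right) = - 172 \sqrt{34}$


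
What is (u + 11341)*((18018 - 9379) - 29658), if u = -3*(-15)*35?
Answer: -271481404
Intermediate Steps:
u = 1575 (u = 45*35 = 1575)
(u + 11341)*((18018 - 9379) - 29658) = (1575 + 11341)*((18018 - 9379) - 29658) = 12916*(8639 - 29658) = 12916*(-21019) = -271481404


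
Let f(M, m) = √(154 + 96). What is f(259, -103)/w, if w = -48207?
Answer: -5*√10/48207 ≈ -0.00032799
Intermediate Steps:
f(M, m) = 5*√10 (f(M, m) = √250 = 5*√10)
f(259, -103)/w = (5*√10)/(-48207) = (5*√10)*(-1/48207) = -5*√10/48207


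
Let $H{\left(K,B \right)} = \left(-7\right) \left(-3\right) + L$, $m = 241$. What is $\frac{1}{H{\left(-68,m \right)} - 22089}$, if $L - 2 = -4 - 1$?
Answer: $- \frac{1}{22071} \approx -4.5308 \cdot 10^{-5}$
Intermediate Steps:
$L = -3$ ($L = 2 - 5 = -3$)
$H{\left(K,B \right)} = 18$ ($H{\left(K,B \right)} = \left(-7\right) \left(-3\right) - 3 = 21 - 3 = 18$)
$\frac{1}{H{\left(-68,m \right)} - 22089} = \frac{1}{18 - 22089} = \frac{1}{-22071} = - \frac{1}{22071}$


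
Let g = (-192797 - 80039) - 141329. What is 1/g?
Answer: -1/414165 ≈ -2.4145e-6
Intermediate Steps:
g = -414165 (g = -272836 - 141329 = -414165)
1/g = 1/(-414165) = -1/414165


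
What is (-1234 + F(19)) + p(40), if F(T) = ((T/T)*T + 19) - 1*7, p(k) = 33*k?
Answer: 117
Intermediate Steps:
F(T) = 12 + T (F(T) = (1*T + 19) - 7 = (T + 19) - 7 = (19 + T) - 7 = 12 + T)
(-1234 + F(19)) + p(40) = (-1234 + (12 + 19)) + 33*40 = (-1234 + 31) + 1320 = -1203 + 1320 = 117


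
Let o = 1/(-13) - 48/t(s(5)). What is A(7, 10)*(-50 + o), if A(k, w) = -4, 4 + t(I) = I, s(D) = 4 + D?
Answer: 15516/65 ≈ 238.71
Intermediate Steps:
t(I) = -4 + I
o = -629/65 (o = 1/(-13) - 48/(-4 + (4 + 5)) = 1*(-1/13) - 48/(-4 + 9) = -1/13 - 48/5 = -629/65 ≈ -9.6769)
A(7, 10)*(-50 + o) = -4*(-50 - 629/65) = -4*(-3879/65) = 15516/65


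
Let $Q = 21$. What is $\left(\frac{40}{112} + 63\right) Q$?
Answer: $\frac{2661}{2} \approx 1330.5$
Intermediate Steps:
$\left(\frac{40}{112} + 63\right) Q = \left(\frac{40}{112} + 63\right) 21 = \left(40 \cdot \frac{1}{112} + 63\right) 21 = \left(\frac{5}{14} + 63\right) 21 = \frac{887}{14} \cdot 21 = \frac{2661}{2}$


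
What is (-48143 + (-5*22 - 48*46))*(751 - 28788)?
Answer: 1414775057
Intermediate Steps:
(-48143 + (-5*22 - 48*46))*(751 - 28788) = (-48143 + (-110 - 2208))*(-28037) = (-48143 - 2318)*(-28037) = -50461*(-28037) = 1414775057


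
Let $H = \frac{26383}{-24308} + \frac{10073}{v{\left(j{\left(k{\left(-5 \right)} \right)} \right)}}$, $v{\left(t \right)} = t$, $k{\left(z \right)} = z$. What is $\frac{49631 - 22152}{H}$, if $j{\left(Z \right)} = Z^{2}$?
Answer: $\frac{16698988300}{244194909} \approx 68.384$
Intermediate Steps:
$H = \frac{244194909}{607700}$ ($H = \frac{26383}{-24308} + \frac{10073}{\left(-5\right)^{2}} = 26383 \left(- \frac{1}{24308}\right) + \frac{10073}{25} = - \frac{26383}{24308} + 10073 \cdot \frac{1}{25} = - \frac{26383}{24308} + \frac{10073}{25} = \frac{244194909}{607700} \approx 401.83$)
$\frac{49631 - 22152}{H} = \frac{49631 - 22152}{\frac{244194909}{607700}} = 27479 \cdot \frac{607700}{244194909} = \frac{16698988300}{244194909}$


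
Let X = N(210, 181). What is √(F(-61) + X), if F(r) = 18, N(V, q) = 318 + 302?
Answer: √638 ≈ 25.259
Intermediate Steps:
N(V, q) = 620
X = 620
√(F(-61) + X) = √(18 + 620) = √638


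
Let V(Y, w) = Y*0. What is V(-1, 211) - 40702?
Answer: -40702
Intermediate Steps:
V(Y, w) = 0
V(-1, 211) - 40702 = 0 - 40702 = -40702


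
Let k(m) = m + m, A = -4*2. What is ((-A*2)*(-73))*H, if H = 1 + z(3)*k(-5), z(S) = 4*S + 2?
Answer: 162352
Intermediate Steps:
A = -8
k(m) = 2*m
z(S) = 2 + 4*S
H = -139 (H = 1 + (2 + 4*3)*(2*(-5)) = 1 + (2 + 12)*(-10) = 1 + 14*(-10) = 1 - 140 = -139)
((-A*2)*(-73))*H = ((-1*(-8)*2)*(-73))*(-139) = ((8*2)*(-73))*(-139) = (16*(-73))*(-139) = -1168*(-139) = 162352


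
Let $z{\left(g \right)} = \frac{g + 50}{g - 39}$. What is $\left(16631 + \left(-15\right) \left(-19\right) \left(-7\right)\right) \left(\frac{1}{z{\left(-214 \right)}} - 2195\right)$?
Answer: $- \frac{1316241093}{41} \approx -3.2103 \cdot 10^{7}$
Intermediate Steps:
$z{\left(g \right)} = \frac{50 + g}{-39 + g}$
$\left(16631 + \left(-15\right) \left(-19\right) \left(-7\right)\right) \left(\frac{1}{z{\left(-214 \right)}} - 2195\right) = \left(16631 + \left(-15\right) \left(-19\right) \left(-7\right)\right) \left(\frac{1}{\frac{1}{-39 - 214} \left(50 - 214\right)} - 2195\right) = \left(16631 + 285 \left(-7\right)\right) \left(\frac{1}{\frac{1}{-253} \left(-164\right)} - 2195\right) = \left(16631 - 1995\right) \left(\frac{1}{\left(- \frac{1}{253}\right) \left(-164\right)} - 2195\right) = 14636 \left(\frac{1}{\frac{164}{253}} - 2195\right) = 14636 \left(\frac{253}{164} - 2195\right) = 14636 \left(- \frac{359727}{164}\right) = - \frac{1316241093}{41}$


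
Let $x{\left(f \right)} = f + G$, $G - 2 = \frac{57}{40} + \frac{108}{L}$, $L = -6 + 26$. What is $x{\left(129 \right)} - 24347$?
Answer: $- \frac{968367}{40} \approx -24209.0$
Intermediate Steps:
$L = 20$
$G = \frac{353}{40}$ ($G = 2 + \left(\frac{57}{40} + \frac{108}{20}\right) = 2 + \left(57 \cdot \frac{1}{40} + 108 \cdot \frac{1}{20}\right) = 2 + \left(\frac{57}{40} + \frac{27}{5}\right) = 2 + \frac{273}{40} = \frac{353}{40} \approx 8.825$)
$x{\left(f \right)} = \frac{353}{40} + f$ ($x{\left(f \right)} = f + \frac{353}{40} = \frac{353}{40} + f$)
$x{\left(129 \right)} - 24347 = \left(\frac{353}{40} + 129\right) - 24347 = \frac{5513}{40} - 24347 = - \frac{968367}{40}$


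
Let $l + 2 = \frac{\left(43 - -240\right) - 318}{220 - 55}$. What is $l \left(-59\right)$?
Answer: $\frac{4307}{33} \approx 130.52$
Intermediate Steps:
$l = - \frac{73}{33}$ ($l = -2 + \frac{\left(43 - -240\right) - 318}{220 - 55} = -2 + \frac{\left(43 + 240\right) - 318}{220 - 55} = -2 + \frac{283 - 318}{165} = -2 - \frac{7}{33} = - \frac{73}{33} \approx -2.2121$)
$l \left(-59\right) = \left(- \frac{73}{33}\right) \left(-59\right) = \frac{4307}{33}$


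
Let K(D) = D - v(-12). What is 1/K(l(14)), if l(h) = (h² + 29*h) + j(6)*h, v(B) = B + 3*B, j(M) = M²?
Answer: 1/1154 ≈ 0.00086655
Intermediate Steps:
v(B) = 4*B
l(h) = h² + 65*h (l(h) = (h² + 29*h) + 6²*h = (h² + 29*h) + 36*h = h² + 65*h)
K(D) = 48 + D (K(D) = D - 4*(-12) = D - 1*(-48) = D + 48 = 48 + D)
1/K(l(14)) = 1/(48 + 14*(65 + 14)) = 1/(48 + 14*79) = 1/(48 + 1106) = 1/1154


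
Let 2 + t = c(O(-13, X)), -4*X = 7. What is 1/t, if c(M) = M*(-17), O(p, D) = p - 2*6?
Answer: 1/423 ≈ 0.0023641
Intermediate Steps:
X = -7/4 (X = -¼*7 = -7/4 ≈ -1.7500)
O(p, D) = -12 + p (O(p, D) = p - 12 = -12 + p)
c(M) = -17*M
t = 423 (t = -2 - 17*(-12 - 13) = -2 - 17*(-25) = -2 + 425 = 423)
1/t = 1/423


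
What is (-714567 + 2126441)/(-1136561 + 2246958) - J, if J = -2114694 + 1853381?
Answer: 290162583135/1110397 ≈ 2.6131e+5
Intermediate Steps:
J = -261313
(-714567 + 2126441)/(-1136561 + 2246958) - J = (-714567 + 2126441)/(-1136561 + 2246958) - 1*(-261313) = 1411874/1110397 + 261313 = 290162583135/1110397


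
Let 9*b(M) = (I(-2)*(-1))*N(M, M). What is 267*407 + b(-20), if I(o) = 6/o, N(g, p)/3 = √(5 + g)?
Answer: 108669 + I*√15 ≈ 1.0867e+5 + 3.873*I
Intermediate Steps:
N(g, p) = 3*√(5 + g)
b(M) = √(5 + M) (b(M) = (((6/(-2))*(-1))*(3*√(5 + M)))/9 = (((6*(-½))*(-1))*(3*√(5 + M)))/9 = ((-3*(-1))*(3*√(5 + M)))/9 = (3*(3*√(5 + M)))/9 = (9*√(5 + M))/9 = √(5 + M))
267*407 + b(-20) = 267*407 + √(5 - 20) = 108669 + √(-15) = 108669 + I*√15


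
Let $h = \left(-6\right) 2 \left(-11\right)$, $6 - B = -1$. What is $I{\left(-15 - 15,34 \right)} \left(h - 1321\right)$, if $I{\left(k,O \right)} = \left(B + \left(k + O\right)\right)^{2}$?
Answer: $-143869$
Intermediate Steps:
$B = 7$ ($B = 6 - -1 = 6 + 1 = 7$)
$h = 132$ ($h = \left(-12\right) \left(-11\right) = 132$)
$I{\left(k,O \right)} = \left(7 + O + k\right)^{2}$ ($I{\left(k,O \right)} = \left(7 + \left(k + O\right)\right)^{2} = \left(7 + \left(O + k\right)\right)^{2} = \left(7 + O + k\right)^{2}$)
$I{\left(-15 - 15,34 \right)} \left(h - 1321\right) = \left(7 + 34 - 30\right)^{2} \left(132 - 1321\right) = \left(7 + 34 - 30\right)^{2} \left(-1189\right) = 11^{2} \left(-1189\right) = 121 \left(-1189\right) = -143869$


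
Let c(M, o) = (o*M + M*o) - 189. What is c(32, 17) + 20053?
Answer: 20952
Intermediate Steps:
c(M, o) = -189 + 2*M*o (c(M, o) = (M*o + M*o) - 189 = 2*M*o - 189 = -189 + 2*M*o)
c(32, 17) + 20053 = (-189 + 2*32*17) + 20053 = (-189 + 1088) + 20053 = 899 + 20053 = 20952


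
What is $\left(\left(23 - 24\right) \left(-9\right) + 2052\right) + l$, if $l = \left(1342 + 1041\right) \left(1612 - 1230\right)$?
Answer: $912367$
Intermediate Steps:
$l = 910306$ ($l = 2383 \cdot 382 = 910306$)
$\left(\left(23 - 24\right) \left(-9\right) + 2052\right) + l = \left(\left(23 - 24\right) \left(-9\right) + 2052\right) + 910306 = \left(\left(-1\right) \left(-9\right) + 2052\right) + 910306 = \left(9 + 2052\right) + 910306 = 2061 + 910306 = 912367$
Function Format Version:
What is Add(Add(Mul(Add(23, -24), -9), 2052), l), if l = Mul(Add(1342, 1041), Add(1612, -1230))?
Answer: 912367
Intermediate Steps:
l = 910306 (l = Mul(2383, 382) = 910306)
Add(Add(Mul(Add(23, -24), -9), 2052), l) = Add(Add(Mul(Add(23, -24), -9), 2052), 910306) = Add(Add(Mul(-1, -9), 2052), 910306) = Add(Add(9, 2052), 910306) = Add(2061, 910306) = 912367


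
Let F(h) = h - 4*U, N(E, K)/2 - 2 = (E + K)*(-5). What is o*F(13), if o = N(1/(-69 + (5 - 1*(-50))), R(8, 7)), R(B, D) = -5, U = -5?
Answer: 12639/7 ≈ 1805.6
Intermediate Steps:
N(E, K) = 4 - 10*E - 10*K (N(E, K) = 4 + 2*((E + K)*(-5)) = 4 + 2*(-5*E - 5*K) = 4 + (-10*E - 10*K) = 4 - 10*E - 10*K)
F(h) = 20 + h (F(h) = h - 4*(-5) = h + 20 = 20 + h)
o = 383/7 (o = 4 - 10/(-69 + (5 - 1*(-50))) - 10*(-5) = 4 - 10/(-69 + (5 + 50)) + 50 = 4 - 10/(-69 + 55) + 50 = 4 - 10/(-14) + 50 = 4 - 10*(-1/14) + 50 = 4 + 5/7 + 50 = 383/7 ≈ 54.714)
o*F(13) = 383*(20 + 13)/7 = (383/7)*33 = 12639/7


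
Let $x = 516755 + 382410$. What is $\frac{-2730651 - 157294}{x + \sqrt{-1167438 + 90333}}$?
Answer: $- \frac{519347813185}{161699754866} + \frac{577589 i \sqrt{1077105}}{161699754866} \approx -3.2118 + 0.0037071 i$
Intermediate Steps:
$x = 899165$
$\frac{-2730651 - 157294}{x + \sqrt{-1167438 + 90333}} = \frac{-2730651 - 157294}{899165 + \sqrt{-1167438 + 90333}} = - \frac{2887945}{899165 + \sqrt{-1077105}} = - \frac{2887945}{899165 + i \sqrt{1077105}}$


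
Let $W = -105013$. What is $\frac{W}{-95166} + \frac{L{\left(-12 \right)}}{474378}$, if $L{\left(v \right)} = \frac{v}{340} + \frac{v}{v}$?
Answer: $\frac{41513290601}{37620547290} \approx 1.1035$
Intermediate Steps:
$L{\left(v \right)} = 1 + \frac{v}{340}$ ($L{\left(v \right)} = v \frac{1}{340} + 1 = \frac{v}{340} + 1 = 1 + \frac{v}{340}$)
$\frac{W}{-95166} + \frac{L{\left(-12 \right)}}{474378} = - \frac{105013}{-95166} + \frac{1 + \frac{1}{340} \left(-12\right)}{474378} = \left(-105013\right) \left(- \frac{1}{95166}\right) + \left(1 - \frac{3}{85}\right) \frac{1}{474378} = \frac{105013}{95166} + \frac{82}{85} \cdot \frac{1}{474378} = \frac{105013}{95166} + \frac{41}{20161065} = \frac{41513290601}{37620547290}$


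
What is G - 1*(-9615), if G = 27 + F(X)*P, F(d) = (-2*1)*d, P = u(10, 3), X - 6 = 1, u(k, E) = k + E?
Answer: 9460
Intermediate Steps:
u(k, E) = E + k
X = 7 (X = 6 + 1 = 7)
P = 13 (P = 3 + 10 = 13)
F(d) = -2*d
G = -155 (G = 27 - 2*7*13 = 27 - 14*13 = 27 - 182 = -155)
G - 1*(-9615) = -155 - 1*(-9615) = -155 + 9615 = 9460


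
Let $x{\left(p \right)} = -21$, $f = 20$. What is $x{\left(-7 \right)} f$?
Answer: $-420$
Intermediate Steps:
$x{\left(-7 \right)} f = \left(-21\right) 20 = -420$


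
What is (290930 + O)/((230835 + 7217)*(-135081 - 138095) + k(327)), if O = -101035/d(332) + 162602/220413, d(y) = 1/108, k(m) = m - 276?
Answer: 2340973248448/14333477910670713 ≈ 0.00016332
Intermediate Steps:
k(m) = -276 + m
d(y) = 1/108
O = -2405098002538/220413 (O = -101035/1/108 + 162602/220413 = -101035*108 + 162602*(1/220413) = -10911780 + 162602/220413 = -2405098002538/220413 ≈ -1.0912e+7)
(290930 + O)/((230835 + 7217)*(-135081 - 138095) + k(327)) = (290930 - 2405098002538/220413)/((230835 + 7217)*(-135081 - 138095) + (-276 + 327)) = -2340973248448/(220413*(238052*(-273176) + 51)) = -2340973248448/(220413*(-65030093152 + 51)) = -2340973248448/220413/(-65030093101) = -2340973248448/220413*(-1/65030093101) = 2340973248448/14333477910670713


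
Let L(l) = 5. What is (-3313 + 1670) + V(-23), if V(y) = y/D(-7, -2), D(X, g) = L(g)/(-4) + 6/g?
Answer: -27839/17 ≈ -1637.6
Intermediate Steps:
D(X, g) = -5/4 + 6/g (D(X, g) = 5/(-4) + 6/g = 5*(-1/4) + 6/g = -5/4 + 6/g)
V(y) = -4*y/17 (V(y) = y/(-5/4 + 6/(-2)) = y/(-5/4 + 6*(-1/2)) = y/(-5/4 - 3) = y/(-17/4) = y*(-4/17) = -4*y/17)
(-3313 + 1670) + V(-23) = (-3313 + 1670) - 4/17*(-23) = -1643 + 92/17 = -27839/17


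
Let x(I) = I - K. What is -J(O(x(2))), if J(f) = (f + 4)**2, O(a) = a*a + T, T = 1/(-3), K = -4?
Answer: -14161/9 ≈ -1573.4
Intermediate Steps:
x(I) = 4 + I (x(I) = I - 1*(-4) = I + 4 = 4 + I)
T = -1/3 ≈ -0.33333
O(a) = -1/3 + a**2 (O(a) = a*a - 1/3 = a**2 - 1/3 = -1/3 + a**2)
J(f) = (4 + f)**2
-J(O(x(2))) = -(4 + (-1/3 + (4 + 2)**2))**2 = -(4 + (-1/3 + 6**2))**2 = -(4 + (-1/3 + 36))**2 = -(4 + 107/3)**2 = -(119/3)**2 = -1*14161/9 = -14161/9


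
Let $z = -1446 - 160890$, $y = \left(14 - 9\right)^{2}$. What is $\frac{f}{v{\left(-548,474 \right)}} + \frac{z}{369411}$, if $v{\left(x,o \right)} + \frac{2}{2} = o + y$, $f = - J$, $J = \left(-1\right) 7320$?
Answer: $\frac{145735844}{10220371} \approx 14.259$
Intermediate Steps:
$J = -7320$
$y = 25$ ($y = 5^{2} = 25$)
$z = -162336$ ($z = -1446 - 160890 = -162336$)
$f = 7320$ ($f = \left(-1\right) \left(-7320\right) = 7320$)
$v{\left(x,o \right)} = 24 + o$ ($v{\left(x,o \right)} = -1 + \left(o + 25\right) = -1 + \left(25 + o\right) = 24 + o$)
$\frac{f}{v{\left(-548,474 \right)}} + \frac{z}{369411} = \frac{7320}{24 + 474} - \frac{162336}{369411} = \frac{7320}{498} - \frac{54112}{123137} = 7320 \cdot \frac{1}{498} - \frac{54112}{123137} = \frac{1220}{83} - \frac{54112}{123137} = \frac{145735844}{10220371}$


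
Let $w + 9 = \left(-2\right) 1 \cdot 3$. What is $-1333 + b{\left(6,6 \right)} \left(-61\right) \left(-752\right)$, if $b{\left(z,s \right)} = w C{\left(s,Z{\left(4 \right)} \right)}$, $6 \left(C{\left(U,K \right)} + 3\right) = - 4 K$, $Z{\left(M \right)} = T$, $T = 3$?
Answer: $3439067$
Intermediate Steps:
$Z{\left(M \right)} = 3$
$w = -15$ ($w = -9 + \left(-2\right) 1 \cdot 3 = -9 - 6 = -15$)
$C{\left(U,K \right)} = -3 - \frac{2 K}{3}$ ($C{\left(U,K \right)} = -3 + \frac{\left(-4\right) K}{6} = -3 - \frac{2 K}{3}$)
$b{\left(z,s \right)} = 75$ ($b{\left(z,s \right)} = - 15 \left(-3 - 2\right) = \left(-15\right) \left(-5\right) = 75$)
$-1333 + b{\left(6,6 \right)} \left(-61\right) \left(-752\right) = -1333 + 75 \left(-61\right) \left(-752\right) = -1333 - -3440400 = -1333 + 3440400 = 3439067$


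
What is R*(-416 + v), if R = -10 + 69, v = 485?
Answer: 4071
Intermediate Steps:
R = 59
R*(-416 + v) = 59*(-416 + 485) = 59*69 = 4071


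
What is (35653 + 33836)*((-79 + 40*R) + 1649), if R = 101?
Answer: 389833290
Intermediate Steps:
(35653 + 33836)*((-79 + 40*R) + 1649) = (35653 + 33836)*((-79 + 40*101) + 1649) = 69489*((-79 + 4040) + 1649) = 69489*(3961 + 1649) = 69489*5610 = 389833290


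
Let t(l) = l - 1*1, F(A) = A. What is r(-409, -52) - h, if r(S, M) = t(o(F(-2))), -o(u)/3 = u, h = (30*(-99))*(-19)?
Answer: -56425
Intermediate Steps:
h = 56430 (h = -2970*(-19) = 56430)
o(u) = -3*u
t(l) = -1 + l (t(l) = l - 1 = -1 + l)
r(S, M) = 5 (r(S, M) = -1 - 3*(-2) = -1 + 6 = 5)
r(-409, -52) - h = 5 - 1*56430 = 5 - 56430 = -56425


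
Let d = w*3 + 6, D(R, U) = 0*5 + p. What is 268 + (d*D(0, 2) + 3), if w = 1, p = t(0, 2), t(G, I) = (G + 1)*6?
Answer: 325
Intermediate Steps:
t(G, I) = 6 + 6*G (t(G, I) = (1 + G)*6 = 6 + 6*G)
p = 6 (p = 6 + 6*0 = 6 + 0 = 6)
D(R, U) = 6 (D(R, U) = 0*5 + 6 = 0 + 6 = 6)
d = 9 (d = 1*3 + 6 = 3 + 6 = 9)
268 + (d*D(0, 2) + 3) = 268 + (9*6 + 3) = 268 + (54 + 3) = 268 + 57 = 325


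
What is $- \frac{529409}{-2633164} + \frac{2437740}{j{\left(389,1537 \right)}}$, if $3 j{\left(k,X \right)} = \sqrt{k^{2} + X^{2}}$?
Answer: $\frac{529409}{2633164} + \frac{731322 \sqrt{2513690}}{251369} \approx 4612.9$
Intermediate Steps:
$j{\left(k,X \right)} = \frac{\sqrt{X^{2} + k^{2}}}{3}$ ($j{\left(k,X \right)} = \frac{\sqrt{k^{2} + X^{2}}}{3} = \frac{\sqrt{X^{2} + k^{2}}}{3}$)
$- \frac{529409}{-2633164} + \frac{2437740}{j{\left(389,1537 \right)}} = - \frac{529409}{-2633164} + \frac{2437740}{\frac{1}{3} \sqrt{1537^{2} + 389^{2}}} = \left(-529409\right) \left(- \frac{1}{2633164}\right) + \frac{2437740}{\frac{1}{3} \sqrt{2362369 + 151321}} = \frac{529409}{2633164} + \frac{2437740}{\frac{1}{3} \sqrt{2513690}} = \frac{529409}{2633164} + 2437740 \frac{3 \sqrt{2513690}}{2513690} = \frac{529409}{2633164} + \frac{731322 \sqrt{2513690}}{251369}$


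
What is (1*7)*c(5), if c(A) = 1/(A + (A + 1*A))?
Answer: 7/15 ≈ 0.46667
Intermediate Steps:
c(A) = 1/(3*A) (c(A) = 1/(A + (A + A)) = 1/(A + 2*A) = 1/(3*A))
(1*7)*c(5) = (1*7)*((⅓)/5) = 7*((⅓)*(⅕)) = 7*(1/15) = 7/15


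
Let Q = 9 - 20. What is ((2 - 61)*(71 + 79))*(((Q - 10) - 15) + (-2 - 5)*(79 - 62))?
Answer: 1371750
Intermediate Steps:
Q = -11
((2 - 61)*(71 + 79))*(((Q - 10) - 15) + (-2 - 5)*(79 - 62)) = ((2 - 61)*(71 + 79))*(((-11 - 10) - 15) + (-2 - 5)*(79 - 62)) = (-59*150)*((-21 - 15) - 7*17) = -8850*(-36 - 119) = -8850*(-155) = 1371750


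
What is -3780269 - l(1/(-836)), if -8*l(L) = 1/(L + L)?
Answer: -15121285/4 ≈ -3.7803e+6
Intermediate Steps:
l(L) = -1/(16*L) (l(L) = -1/(8*(L + L)) = -1/(2*L)/8 = -1/(16*L))
-3780269 - l(1/(-836)) = -3780269 - (-1)/(16*(1/(-836))) = -3780269 - (-1)/(16*(-1/836)) = -3780269 - (-1)*(-836)/16 = -3780269 - 1*209/4 = -3780269 - 209/4 = -15121285/4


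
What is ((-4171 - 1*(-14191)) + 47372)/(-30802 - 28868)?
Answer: -1688/1755 ≈ -0.96182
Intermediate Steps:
((-4171 - 1*(-14191)) + 47372)/(-30802 - 28868) = ((-4171 + 14191) + 47372)/(-59670) = (10020 + 47372)*(-1/59670) = 57392*(-1/59670) = -1688/1755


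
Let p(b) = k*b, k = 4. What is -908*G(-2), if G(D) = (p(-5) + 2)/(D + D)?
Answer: -4086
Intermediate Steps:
p(b) = 4*b
G(D) = -9/D (G(D) = (4*(-5) + 2)/(D + D) = (-20 + 2)/((2*D)) = -9/D)
-908*G(-2) = -(-8172)/(-2) = -(-8172)*(-1)/2 = -908*9/2 = -4086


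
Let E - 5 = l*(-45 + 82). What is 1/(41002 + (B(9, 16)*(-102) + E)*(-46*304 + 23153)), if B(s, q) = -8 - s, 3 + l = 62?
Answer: 1/36001820 ≈ 2.7776e-8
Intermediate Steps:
l = 59 (l = -3 + 62 = 59)
E = 2188 (E = 5 + 59*(-45 + 82) = 5 + 59*37 = 5 + 2183 = 2188)
1/(41002 + (B(9, 16)*(-102) + E)*(-46*304 + 23153)) = 1/(41002 + ((-8 - 1*9)*(-102) + 2188)*(-46*304 + 23153)) = 1/(41002 + ((-8 - 9)*(-102) + 2188)*(-13984 + 23153)) = 1/(41002 + (-17*(-102) + 2188)*9169) = 1/(41002 + (1734 + 2188)*9169) = 1/(41002 + 3922*9169) = 1/(41002 + 35960818) = 1/36001820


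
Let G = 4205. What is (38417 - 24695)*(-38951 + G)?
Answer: -476784612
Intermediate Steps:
(38417 - 24695)*(-38951 + G) = (38417 - 24695)*(-38951 + 4205) = 13722*(-34746) = -476784612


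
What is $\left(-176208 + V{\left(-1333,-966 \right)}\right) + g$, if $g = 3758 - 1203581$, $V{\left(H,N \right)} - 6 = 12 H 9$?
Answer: $-1519989$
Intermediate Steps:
$V{\left(H,N \right)} = 6 + 108 H$ ($V{\left(H,N \right)} = 6 + 12 H 9 = 6 + 108 H$)
$g = -1199823$ ($g = 3758 - 1203581 = -1199823$)
$\left(-176208 + V{\left(-1333,-966 \right)}\right) + g = \left(-176208 + \left(6 + 108 \left(-1333\right)\right)\right) - 1199823 = \left(-176208 + \left(6 - 143964\right)\right) - 1199823 = \left(-176208 - 143958\right) - 1199823 = -320166 - 1199823 = -1519989$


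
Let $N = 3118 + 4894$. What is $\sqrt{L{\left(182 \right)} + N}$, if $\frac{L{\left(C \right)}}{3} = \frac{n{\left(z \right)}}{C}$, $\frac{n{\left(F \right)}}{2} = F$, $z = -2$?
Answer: $\frac{\sqrt{66346826}}{91} \approx 89.509$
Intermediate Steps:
$n{\left(F \right)} = 2 F$
$L{\left(C \right)} = - \frac{12}{C}$ ($L{\left(C \right)} = 3 \frac{2 \left(-2\right)}{C} = 3 \left(- \frac{4}{C}\right) = - \frac{12}{C}$)
$N = 8012$
$\sqrt{L{\left(182 \right)} + N} = \sqrt{- \frac{12}{182} + 8012} = \sqrt{\left(-12\right) \frac{1}{182} + 8012} = \sqrt{- \frac{6}{91} + 8012} = \sqrt{\frac{729086}{91}} = \frac{\sqrt{66346826}}{91}$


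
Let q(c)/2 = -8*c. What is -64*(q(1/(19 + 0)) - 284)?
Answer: 346368/19 ≈ 18230.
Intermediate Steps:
q(c) = -16*c (q(c) = 2*(-8*c) = -16*c)
-64*(q(1/(19 + 0)) - 284) = -64*(-16/(19 + 0) - 284) = -64*(-16/19 - 284) = -64*(-5412/19) = 346368/19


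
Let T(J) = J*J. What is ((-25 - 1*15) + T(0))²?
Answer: 1600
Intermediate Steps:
T(J) = J²
((-25 - 1*15) + T(0))² = ((-25 - 1*15) + 0²)² = ((-25 - 15) + 0)² = (-40 + 0)² = (-40)² = 1600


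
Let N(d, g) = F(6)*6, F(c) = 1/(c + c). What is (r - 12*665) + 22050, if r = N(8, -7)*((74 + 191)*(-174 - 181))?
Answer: -65935/2 ≈ -32968.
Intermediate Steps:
F(c) = 1/(2*c)
N(d, g) = ½ (N(d, g) = ((½)/6)*6 = ((½)*(⅙))*6 = (1/12)*6 = ½)
r = -94075/2 (r = ((74 + 191)*(-174 - 181))/2 = (265*(-355))/2 = (½)*(-94075) = -94075/2 ≈ -47038.)
(r - 12*665) + 22050 = (-94075/2 - 12*665) + 22050 = (-94075/2 - 7980) + 22050 = -110035/2 + 22050 = -65935/2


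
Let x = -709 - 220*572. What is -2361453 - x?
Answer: -2234904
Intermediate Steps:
x = -126549 (x = -709 - 125840 = -126549)
-2361453 - x = -2361453 - 1*(-126549) = -2361453 + 126549 = -2234904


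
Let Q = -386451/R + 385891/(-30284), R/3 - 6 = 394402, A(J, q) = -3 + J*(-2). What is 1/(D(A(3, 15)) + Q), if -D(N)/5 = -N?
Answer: -2986062968/173397731449 ≈ -0.017221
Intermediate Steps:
A(J, q) = -3 - 2*J
R = 1183224 (R = 18 + 3*394402 = 18 + 1183206 = 1183224)
Q = -39024897889/2986062968 (Q = -386451/1183224 + 385891/(-30284) = -386451*1/1183224 + 385891*(-1/30284) = -128817/394408 - 385891/30284 = -39024897889/2986062968 ≈ -13.069)
D(N) = 5*N (D(N) = -(-5)*N = 5*N)
1/(D(A(3, 15)) + Q) = 1/(5*(-3 - 2*3) - 39024897889/2986062968) = 1/(5*(-3 - 6) - 39024897889/2986062968) = 1/(5*(-9) - 39024897889/2986062968) = 1/(-45 - 39024897889/2986062968) = 1/(-173397731449/2986062968) = -2986062968/173397731449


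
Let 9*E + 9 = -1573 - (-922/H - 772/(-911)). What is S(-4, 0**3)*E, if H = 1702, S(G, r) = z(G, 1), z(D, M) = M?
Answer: -1226699903/6977349 ≈ -175.81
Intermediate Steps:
S(G, r) = 1
E = -1226699903/6977349 (E = -1 + (-1573 - (-922/1702 - 772/(-911)))/9 = -1 + (-1573 - (-922*1/1702 - 772*(-1/911)))/9 = -1 + (-1573 - (-461/851 + 772/911))/9 = -1 + (-1573 - 1*237001/775261)/9 = -1 + (-1573 - 237001/775261)/9 = -1 + (1/9)*(-1219722554/775261) = -1 - 1219722554/6977349 = -1226699903/6977349 ≈ -175.81)
S(-4, 0**3)*E = 1*(-1226699903/6977349) = -1226699903/6977349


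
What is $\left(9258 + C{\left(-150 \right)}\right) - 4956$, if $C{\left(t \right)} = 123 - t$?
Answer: $4575$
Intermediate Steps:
$\left(9258 + C{\left(-150 \right)}\right) - 4956 = \left(9258 + \left(123 - -150\right)\right) - 4956 = \left(9258 + \left(123 + 150\right)\right) - 4956 = \left(9258 + 273\right) - 4956 = 9531 - 4956 = 4575$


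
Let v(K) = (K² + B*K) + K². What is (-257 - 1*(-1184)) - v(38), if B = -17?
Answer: -1315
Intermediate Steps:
v(K) = -17*K + 2*K² (v(K) = (K² - 17*K) + K² = -17*K + 2*K²)
(-257 - 1*(-1184)) - v(38) = (-257 - 1*(-1184)) - 38*(-17 + 2*38) = (-257 + 1184) - 38*(-17 + 76) = 927 - 38*59 = 927 - 1*2242 = 927 - 2242 = -1315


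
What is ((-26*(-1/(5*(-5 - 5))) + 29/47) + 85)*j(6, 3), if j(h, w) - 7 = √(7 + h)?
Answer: 699923/1175 + 99989*√13/1175 ≈ 902.50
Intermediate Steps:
j(h, w) = 7 + √(7 + h)
((-26*(-1/(5*(-5 - 5))) + 29/47) + 85)*j(6, 3) = ((-26*(-1/(5*(-5 - 5))) + 29/47) + 85)*(7 + √(7 + 6)) = ((-26/((-5*(-10))) + 29*(1/47)) + 85)*(7 + √13) = ((-26/50 + 29/47) + 85)*(7 + √13) = ((-26*1/50 + 29/47) + 85)*(7 + √13) = ((-13/25 + 29/47) + 85)*(7 + √13) = (114/1175 + 85)*(7 + √13) = 99989*(7 + √13)/1175 = 699923/1175 + 99989*√13/1175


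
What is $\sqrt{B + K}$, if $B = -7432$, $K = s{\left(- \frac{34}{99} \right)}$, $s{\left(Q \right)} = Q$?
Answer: $\frac{i \sqrt{8093822}}{33} \approx 86.211 i$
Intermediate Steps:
$K = - \frac{34}{99} \approx -0.34343$
$\sqrt{B + K} = \sqrt{-7432 - \frac{34}{99}} = \sqrt{- \frac{735802}{99}} = \frac{i \sqrt{8093822}}{33}$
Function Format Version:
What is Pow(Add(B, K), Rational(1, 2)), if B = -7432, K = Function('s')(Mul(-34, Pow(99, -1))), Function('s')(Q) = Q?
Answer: Mul(Rational(1, 33), I, Pow(8093822, Rational(1, 2))) ≈ Mul(86.211, I)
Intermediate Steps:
K = Rational(-34, 99) (K = Mul(-34, Pow(99, -1)) = Mul(-34, Rational(1, 99)) = Rational(-34, 99) ≈ -0.34343)
Pow(Add(B, K), Rational(1, 2)) = Pow(Add(-7432, Rational(-34, 99)), Rational(1, 2)) = Pow(Rational(-735802, 99), Rational(1, 2)) = Mul(Rational(1, 33), I, Pow(8093822, Rational(1, 2)))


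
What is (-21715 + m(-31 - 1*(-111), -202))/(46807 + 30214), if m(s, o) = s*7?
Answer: -21155/77021 ≈ -0.27467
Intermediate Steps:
m(s, o) = 7*s
(-21715 + m(-31 - 1*(-111), -202))/(46807 + 30214) = (-21715 + 7*(-31 - 1*(-111)))/(46807 + 30214) = (-21715 + 7*(-31 + 111))/77021 = (-21715 + 7*80)*(1/77021) = (-21715 + 560)*(1/77021) = -21155*1/77021 = -21155/77021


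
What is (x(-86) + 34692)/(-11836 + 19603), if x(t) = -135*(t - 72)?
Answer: 18674/2589 ≈ 7.2128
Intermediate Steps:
x(t) = 9720 - 135*t (x(t) = -135*(-72 + t) = 9720 - 135*t)
(x(-86) + 34692)/(-11836 + 19603) = ((9720 - 135*(-86)) + 34692)/(-11836 + 19603) = ((9720 + 11610) + 34692)/7767 = (21330 + 34692)*(1/7767) = 56022*(1/7767) = 18674/2589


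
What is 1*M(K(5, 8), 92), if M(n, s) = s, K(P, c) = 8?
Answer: 92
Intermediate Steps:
1*M(K(5, 8), 92) = 1*92 = 92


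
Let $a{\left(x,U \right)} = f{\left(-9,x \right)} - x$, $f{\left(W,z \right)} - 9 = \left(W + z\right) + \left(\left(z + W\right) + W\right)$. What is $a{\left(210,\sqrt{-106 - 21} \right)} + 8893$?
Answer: $9085$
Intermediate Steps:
$f{\left(W,z \right)} = 9 + 2 z + 3 W$ ($f{\left(W,z \right)} = 9 + \left(\left(W + z\right) + \left(\left(z + W\right) + W\right)\right) = 9 + \left(\left(W + z\right) + \left(\left(W + z\right) + W\right)\right) = 9 + \left(\left(W + z\right) + \left(z + 2 W\right)\right) = 9 + \left(2 z + 3 W\right) = 9 + 2 z + 3 W$)
$a{\left(x,U \right)} = -18 + x$ ($a{\left(x,U \right)} = \left(9 + 2 x + 3 \left(-9\right)\right) - x = \left(9 + 2 x - 27\right) - x = \left(-18 + 2 x\right) - x = -18 + x$)
$a{\left(210,\sqrt{-106 - 21} \right)} + 8893 = \left(-18 + 210\right) + 8893 = 192 + 8893 = 9085$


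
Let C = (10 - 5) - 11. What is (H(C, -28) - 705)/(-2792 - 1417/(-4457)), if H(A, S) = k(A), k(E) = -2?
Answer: 3151099/12442527 ≈ 0.25325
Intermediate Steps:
C = -6 (C = 5 - 11 = -6)
H(A, S) = -2
(H(C, -28) - 705)/(-2792 - 1417/(-4457)) = (-2 - 705)/(-2792 - 1417/(-4457)) = -707/(-2792 - 1417*(-1/4457)) = -707/(-2792 + 1417/4457) = -707/(-12442527/4457) = -707*(-4457/12442527) = 3151099/12442527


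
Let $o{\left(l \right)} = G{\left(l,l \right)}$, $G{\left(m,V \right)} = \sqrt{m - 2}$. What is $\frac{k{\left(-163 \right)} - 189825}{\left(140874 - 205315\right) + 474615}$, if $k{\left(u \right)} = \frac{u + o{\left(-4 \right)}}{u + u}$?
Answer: $- \frac{379649}{820348} - \frac{i \sqrt{6}}{133716724} \approx -0.46279 - 1.8319 \cdot 10^{-8} i$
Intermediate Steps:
$G{\left(m,V \right)} = \sqrt{-2 + m}$
$o{\left(l \right)} = \sqrt{-2 + l}$
$k{\left(u \right)} = \frac{u + i \sqrt{6}}{2 u}$ ($k{\left(u \right)} = \frac{u + \sqrt{-2 - 4}}{u + u} = \frac{u + \sqrt{-6}}{2 u} = \left(u + i \sqrt{6}\right) \frac{1}{2 u} = \frac{u + i \sqrt{6}}{2 u}$)
$\frac{k{\left(-163 \right)} - 189825}{\left(140874 - 205315\right) + 474615} = \frac{\frac{-163 + i \sqrt{6}}{2 \left(-163\right)} - 189825}{\left(140874 - 205315\right) + 474615} = \frac{\frac{1}{2} \left(- \frac{1}{163}\right) \left(-163 + i \sqrt{6}\right) - 189825}{\left(140874 - 205315\right) + 474615} = \frac{\left(\frac{1}{2} - \frac{i \sqrt{6}}{326}\right) - 189825}{-64441 + 474615} = \frac{- \frac{379649}{2} - \frac{i \sqrt{6}}{326}}{410174} = \left(- \frac{379649}{2} - \frac{i \sqrt{6}}{326}\right) \frac{1}{410174} = - \frac{379649}{820348} - \frac{i \sqrt{6}}{133716724}$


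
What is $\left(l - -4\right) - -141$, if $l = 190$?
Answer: $335$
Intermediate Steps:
$\left(l - -4\right) - -141 = \left(190 - -4\right) - -141 = \left(190 + 4\right) + 141 = 194 + 141 = 335$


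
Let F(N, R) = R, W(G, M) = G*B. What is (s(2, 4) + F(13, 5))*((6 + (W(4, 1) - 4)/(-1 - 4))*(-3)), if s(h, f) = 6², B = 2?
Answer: -3198/5 ≈ -639.60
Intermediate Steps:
s(h, f) = 36
W(G, M) = 2*G (W(G, M) = G*2 = 2*G)
(s(2, 4) + F(13, 5))*((6 + (W(4, 1) - 4)/(-1 - 4))*(-3)) = (36 + 5)*((6 + (2*4 - 4)/(-1 - 4))*(-3)) = 41*((6 + (8 - 4)/(-5))*(-3)) = 41*((6 + 4*(-⅕))*(-3)) = 41*((6 - ⅘)*(-3)) = 41*((26/5)*(-3)) = 41*(-78/5) = -3198/5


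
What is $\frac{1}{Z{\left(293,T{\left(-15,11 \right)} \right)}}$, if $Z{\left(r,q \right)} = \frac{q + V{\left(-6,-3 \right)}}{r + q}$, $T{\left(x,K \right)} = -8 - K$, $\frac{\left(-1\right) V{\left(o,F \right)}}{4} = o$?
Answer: $\frac{274}{5} \approx 54.8$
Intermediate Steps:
$V{\left(o,F \right)} = - 4 o$
$Z{\left(r,q \right)} = \frac{24 + q}{q + r}$ ($Z{\left(r,q \right)} = \frac{q - -24}{r + q} = \frac{q + 24}{q + r} = \frac{24 + q}{q + r}$)
$\frac{1}{Z{\left(293,T{\left(-15,11 \right)} \right)}} = \frac{1}{\frac{1}{\left(-8 - 11\right) + 293} \left(24 - 19\right)} = \frac{1}{\frac{1}{-19 + 293} \left(24 - 19\right)} = \frac{1}{\frac{1}{274} \cdot 5} = \frac{1}{\frac{5}{274}} = \frac{274}{5}$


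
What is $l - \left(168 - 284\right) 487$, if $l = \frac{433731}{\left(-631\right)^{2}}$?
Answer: $\frac{22493344943}{398161} \approx 56493.0$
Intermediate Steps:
$l = \frac{433731}{398161} \approx 1.0893$
$l - \left(168 - 284\right) 487 = \frac{433731}{398161} - \left(168 - 284\right) 487 = \frac{433731}{398161} - \left(-116\right) 487 = \frac{433731}{398161} - -56492 = \frac{433731}{398161} + 56492 = \frac{22493344943}{398161}$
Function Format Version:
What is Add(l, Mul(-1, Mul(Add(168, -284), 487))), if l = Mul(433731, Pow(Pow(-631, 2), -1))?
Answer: Rational(22493344943, 398161) ≈ 56493.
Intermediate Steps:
l = Rational(433731, 398161) (l = Mul(433731, Pow(398161, -1)) = Mul(433731, Rational(1, 398161)) = Rational(433731, 398161) ≈ 1.0893)
Add(l, Mul(-1, Mul(Add(168, -284), 487))) = Add(Rational(433731, 398161), Mul(-1, Mul(Add(168, -284), 487))) = Add(Rational(433731, 398161), Mul(-1, Mul(-116, 487))) = Add(Rational(433731, 398161), Mul(-1, -56492)) = Add(Rational(433731, 398161), 56492) = Rational(22493344943, 398161)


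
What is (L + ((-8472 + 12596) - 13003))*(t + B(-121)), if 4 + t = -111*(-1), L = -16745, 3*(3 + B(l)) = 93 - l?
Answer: -13478224/3 ≈ -4.4927e+6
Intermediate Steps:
B(l) = 28 - l/3 (B(l) = -3 + (93 - l)/3 = -3 + (31 - l/3) = 28 - l/3)
t = 107 (t = -4 - 111*(-1) = -4 + 111 = 107)
(L + ((-8472 + 12596) - 13003))*(t + B(-121)) = (-16745 + ((-8472 + 12596) - 13003))*(107 + (28 - ⅓*(-121))) = (-16745 + (4124 - 13003))*(107 + (28 + 121/3)) = (-16745 - 8879)*(107 + 205/3) = -25624*526/3 = -13478224/3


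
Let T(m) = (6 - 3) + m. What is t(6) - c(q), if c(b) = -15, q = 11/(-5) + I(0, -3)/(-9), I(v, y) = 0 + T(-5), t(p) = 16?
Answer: 31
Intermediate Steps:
T(m) = 3 + m
I(v, y) = -2 (I(v, y) = 0 + (3 - 5) = 0 - 2 = -2)
q = -89/45 (q = 11/(-5) - 2/(-9) = 11*(-1/5) - 2*(-1/9) = -11/5 + 2/9 = -89/45 ≈ -1.9778)
t(6) - c(q) = 16 - 1*(-15) = 16 + 15 = 31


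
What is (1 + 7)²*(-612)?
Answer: -39168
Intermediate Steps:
(1 + 7)²*(-612) = 8²*(-612) = 64*(-612) = -39168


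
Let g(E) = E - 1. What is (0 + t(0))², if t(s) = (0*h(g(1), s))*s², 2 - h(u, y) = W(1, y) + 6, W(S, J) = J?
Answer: 0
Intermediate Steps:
g(E) = -1 + E
h(u, y) = -4 - y (h(u, y) = 2 - (y + 6) = 2 - (6 + y) = 2 + (-6 - y) = -4 - y)
t(s) = 0 (t(s) = (0*(-4 - s))*s² = 0*s² = 0)
(0 + t(0))² = (0 + 0)² = 0² = 0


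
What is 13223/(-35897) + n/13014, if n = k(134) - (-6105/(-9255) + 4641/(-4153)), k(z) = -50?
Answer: -74250922739675/199510061363793 ≈ -0.37217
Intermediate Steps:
n = -126946824/2562401 (n = -50 - (-6105/(-9255) + 4641/(-4153)) = -50 - (-6105*(-1/9255) + 4641*(-1/4153)) = -50 - (407/617 - 4641/4153) = -50 - 1*(-1173226/2562401) = -50 + 1173226/2562401 = -126946824/2562401 ≈ -49.542)
13223/(-35897) + n/13014 = 13223/(-35897) - 126946824/2562401/13014 = 13223*(-1/35897) - 126946824/2562401*1/13014 = -13223/35897 - 21157804/5557847769 = -74250922739675/199510061363793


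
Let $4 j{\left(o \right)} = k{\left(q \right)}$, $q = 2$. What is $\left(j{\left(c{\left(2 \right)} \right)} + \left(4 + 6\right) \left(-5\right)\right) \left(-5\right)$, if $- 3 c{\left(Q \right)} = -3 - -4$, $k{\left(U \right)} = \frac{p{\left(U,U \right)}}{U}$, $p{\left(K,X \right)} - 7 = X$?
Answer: $\frac{1955}{8} \approx 244.38$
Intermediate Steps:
$p{\left(K,X \right)} = 7 + X$
$k{\left(U \right)} = \frac{7 + U}{U}$
$c{\left(Q \right)} = - \frac{1}{3}$ ($c{\left(Q \right)} = - \frac{-3 - -4}{3} = - \frac{-3 + 4}{3} = \left(- \frac{1}{3}\right) 1 = - \frac{1}{3}$)
$j{\left(o \right)} = \frac{9}{8}$ ($j{\left(o \right)} = \frac{\frac{1}{2} \left(7 + 2\right)}{4} = \frac{\frac{1}{2} \cdot 9}{4} = \frac{1}{4} \cdot \frac{9}{2} = \frac{9}{8}$)
$\left(j{\left(c{\left(2 \right)} \right)} + \left(4 + 6\right) \left(-5\right)\right) \left(-5\right) = \left(\frac{9}{8} + \left(4 + 6\right) \left(-5\right)\right) \left(-5\right) = \left(\frac{9}{8} + 10 \left(-5\right)\right) \left(-5\right) = \left(\frac{9}{8} - 50\right) \left(-5\right) = \left(- \frac{391}{8}\right) \left(-5\right) = \frac{1955}{8}$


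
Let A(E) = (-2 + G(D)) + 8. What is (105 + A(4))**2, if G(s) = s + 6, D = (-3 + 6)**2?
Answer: 15876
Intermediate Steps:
D = 9 (D = 3**2 = 9)
G(s) = 6 + s
A(E) = 21 (A(E) = (-2 + (6 + 9)) + 8 = (-2 + 15) + 8 = 13 + 8 = 21)
(105 + A(4))**2 = (105 + 21)**2 = 126**2 = 15876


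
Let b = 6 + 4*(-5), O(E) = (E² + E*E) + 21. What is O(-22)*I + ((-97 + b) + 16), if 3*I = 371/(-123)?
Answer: -401974/369 ≈ -1089.4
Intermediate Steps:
O(E) = 21 + 2*E² (O(E) = (E² + E²) + 21 = 2*E² + 21 = 21 + 2*E²)
b = -14 (b = 6 - 20 = -14)
I = -371/369 (I = (371/(-123))/3 = (371*(-1/123))/3 = (⅓)*(-371/123) = -371/369 ≈ -1.0054)
O(-22)*I + ((-97 + b) + 16) = (21 + 2*(-22)²)*(-371/369) + ((-97 - 14) + 16) = (21 + 2*484)*(-371/369) + (-111 + 16) = (21 + 968)*(-371/369) - 95 = 989*(-371/369) - 95 = -366919/369 - 95 = -401974/369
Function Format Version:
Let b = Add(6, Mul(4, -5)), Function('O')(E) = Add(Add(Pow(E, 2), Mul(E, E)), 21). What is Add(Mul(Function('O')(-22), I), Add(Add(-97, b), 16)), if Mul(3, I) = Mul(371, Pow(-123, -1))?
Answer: Rational(-401974, 369) ≈ -1089.4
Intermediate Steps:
Function('O')(E) = Add(21, Mul(2, Pow(E, 2))) (Function('O')(E) = Add(Add(Pow(E, 2), Pow(E, 2)), 21) = Add(Mul(2, Pow(E, 2)), 21) = Add(21, Mul(2, Pow(E, 2))))
b = -14 (b = Add(6, -20) = -14)
I = Rational(-371, 369) (I = Mul(Rational(1, 3), Mul(371, Pow(-123, -1))) = Mul(Rational(1, 3), Mul(371, Rational(-1, 123))) = Mul(Rational(1, 3), Rational(-371, 123)) = Rational(-371, 369) ≈ -1.0054)
Add(Mul(Function('O')(-22), I), Add(Add(-97, b), 16)) = Add(Mul(Add(21, Mul(2, Pow(-22, 2))), Rational(-371, 369)), Add(Add(-97, -14), 16)) = Add(Mul(Add(21, Mul(2, 484)), Rational(-371, 369)), Add(-111, 16)) = Add(Mul(Add(21, 968), Rational(-371, 369)), -95) = Add(Mul(989, Rational(-371, 369)), -95) = Add(Rational(-366919, 369), -95) = Rational(-401974, 369)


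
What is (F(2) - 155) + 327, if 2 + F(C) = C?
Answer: 172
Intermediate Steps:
F(C) = -2 + C
(F(2) - 155) + 327 = ((-2 + 2) - 155) + 327 = (0 - 155) + 327 = -155 + 327 = 172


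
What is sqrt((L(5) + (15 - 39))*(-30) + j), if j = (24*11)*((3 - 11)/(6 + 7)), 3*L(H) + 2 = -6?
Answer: 4*sqrt(6734)/13 ≈ 25.250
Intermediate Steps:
L(H) = -8/3 (L(H) = -2/3 + (1/3)*(-6) = -2/3 - 2 = -8/3)
j = -2112/13 (j = 264*(-8/13) = -2112/13 ≈ -162.46)
sqrt((L(5) + (15 - 39))*(-30) + j) = sqrt((-8/3 + (15 - 39))*(-30) - 2112/13) = sqrt((-8/3 - 24)*(-30) - 2112/13) = sqrt(-80/3*(-30) - 2112/13) = sqrt(800 - 2112/13) = sqrt(8288/13) = 4*sqrt(6734)/13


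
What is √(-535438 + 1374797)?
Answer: √839359 ≈ 916.17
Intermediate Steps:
√(-535438 + 1374797) = √839359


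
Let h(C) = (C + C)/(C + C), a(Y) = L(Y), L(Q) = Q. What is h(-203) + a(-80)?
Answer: -79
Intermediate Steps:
a(Y) = Y
h(C) = 1 (h(C) = (2*C)/((2*C)) = (2*C)*(1/(2*C)) = 1)
h(-203) + a(-80) = 1 - 80 = -79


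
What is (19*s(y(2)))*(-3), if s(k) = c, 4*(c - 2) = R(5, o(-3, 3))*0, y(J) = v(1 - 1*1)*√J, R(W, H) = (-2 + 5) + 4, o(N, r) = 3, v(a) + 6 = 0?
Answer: -114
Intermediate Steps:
v(a) = -6 (v(a) = -6 + 0 = -6)
R(W, H) = 7 (R(W, H) = 3 + 4 = 7)
y(J) = -6*√J
c = 2 (c = 2 + (7*0)/4 = 2 + (¼)*0 = 2 + 0 = 2)
s(k) = 2
(19*s(y(2)))*(-3) = (19*2)*(-3) = 38*(-3) = -114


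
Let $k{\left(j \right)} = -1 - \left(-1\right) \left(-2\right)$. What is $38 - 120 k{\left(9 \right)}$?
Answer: $398$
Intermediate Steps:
$k{\left(j \right)} = -3$ ($k{\left(j \right)} = -1 - 2 = -3$)
$38 - 120 k{\left(9 \right)} = 38 - -360 = 38 + 360 = 398$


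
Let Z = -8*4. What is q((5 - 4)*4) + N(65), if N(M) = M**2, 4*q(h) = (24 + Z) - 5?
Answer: 16887/4 ≈ 4221.8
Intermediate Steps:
Z = -32
q(h) = -13/4 (q(h) = ((24 - 32) - 5)/4 = (-8 - 5)/4 = (1/4)*(-13) = -13/4)
q((5 - 4)*4) + N(65) = -13/4 + 65**2 = -13/4 + 4225 = 16887/4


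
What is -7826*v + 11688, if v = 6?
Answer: -35268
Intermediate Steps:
-7826*v + 11688 = -7826*6 + 11688 = -46956 + 11688 = -35268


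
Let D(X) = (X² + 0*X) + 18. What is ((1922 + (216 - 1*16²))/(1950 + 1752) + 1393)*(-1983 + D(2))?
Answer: -5058172024/1851 ≈ -2.7327e+6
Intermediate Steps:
D(X) = 18 + X² (D(X) = (X² + 0) + 18 = X² + 18 = 18 + X²)
((1922 + (216 - 1*16²))/(1950 + 1752) + 1393)*(-1983 + D(2)) = ((1922 + (216 - 1*16²))/(1950 + 1752) + 1393)*(-1983 + (18 + 2²)) = ((1922 + (216 - 1*256))/3702 + 1393)*(-1983 + (18 + 4)) = ((1922 + (216 - 256))*(1/3702) + 1393)*(-1983 + 22) = ((1922 - 40)*(1/3702) + 1393)*(-1961) = (1882*(1/3702) + 1393)*(-1961) = (941/1851 + 1393)*(-1961) = (2579384/1851)*(-1961) = -5058172024/1851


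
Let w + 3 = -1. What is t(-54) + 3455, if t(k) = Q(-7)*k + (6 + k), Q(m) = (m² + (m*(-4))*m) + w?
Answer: 11561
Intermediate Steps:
w = -4 (w = -3 - 1 = -4)
Q(m) = -4 - 3*m² (Q(m) = (m² + (m*(-4))*m) - 4 = (m² + (-4*m)*m) - 4 = (m² - 4*m²) - 4 = -3*m² - 4 = -4 - 3*m²)
t(k) = 6 - 150*k (t(k) = (-4 - 3*(-7)²)*k + (6 + k) = (-4 - 3*49)*k + (6 + k) = (-4 - 147)*k + (6 + k) = -151*k + (6 + k) = 6 - 150*k)
t(-54) + 3455 = (6 - 150*(-54)) + 3455 = (6 + 8100) + 3455 = 8106 + 3455 = 11561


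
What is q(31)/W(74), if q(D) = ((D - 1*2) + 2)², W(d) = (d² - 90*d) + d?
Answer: -961/1110 ≈ -0.86577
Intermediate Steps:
W(d) = d² - 89*d
q(D) = D² (q(D) = ((D - 2) + 2)² = ((-2 + D) + 2)² = D²)
q(31)/W(74) = 31²/((74*(-89 + 74))) = 961/((74*(-15))) = 961/(-1110) = 961*(-1/1110) = -961/1110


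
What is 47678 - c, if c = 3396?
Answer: 44282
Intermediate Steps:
47678 - c = 47678 - 1*3396 = 47678 - 3396 = 44282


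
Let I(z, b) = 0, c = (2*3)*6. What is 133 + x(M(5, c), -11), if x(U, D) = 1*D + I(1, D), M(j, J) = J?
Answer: 122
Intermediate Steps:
c = 36 (c = 6*6 = 36)
x(U, D) = D (x(U, D) = 1*D + 0 = D + 0 = D)
133 + x(M(5, c), -11) = 133 - 11 = 122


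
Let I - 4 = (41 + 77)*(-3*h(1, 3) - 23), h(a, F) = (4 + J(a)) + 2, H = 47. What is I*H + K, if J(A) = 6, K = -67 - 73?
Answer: -327166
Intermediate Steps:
K = -140
h(a, F) = 12 (h(a, F) = (4 + 6) + 2 = 10 + 2 = 12)
I = -6958 (I = 4 + (41 + 77)*(-3*12 - 23) = 4 + 118*(-36 - 23) = 4 + 118*(-59) = 4 - 6962 = -6958)
I*H + K = -6958*47 - 140 = -327026 - 140 = -327166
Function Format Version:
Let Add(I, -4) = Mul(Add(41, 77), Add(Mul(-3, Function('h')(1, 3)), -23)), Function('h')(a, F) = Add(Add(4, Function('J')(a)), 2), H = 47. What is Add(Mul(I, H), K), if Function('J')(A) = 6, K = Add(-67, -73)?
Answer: -327166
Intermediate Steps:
K = -140
Function('h')(a, F) = 12 (Function('h')(a, F) = Add(Add(4, 6), 2) = Add(10, 2) = 12)
I = -6958 (I = Add(4, Mul(Add(41, 77), Add(Mul(-3, 12), -23))) = Add(4, Mul(118, Add(-36, -23))) = Add(4, Mul(118, -59)) = Add(4, -6962) = -6958)
Add(Mul(I, H), K) = Add(Mul(-6958, 47), -140) = Add(-327026, -140) = -327166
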